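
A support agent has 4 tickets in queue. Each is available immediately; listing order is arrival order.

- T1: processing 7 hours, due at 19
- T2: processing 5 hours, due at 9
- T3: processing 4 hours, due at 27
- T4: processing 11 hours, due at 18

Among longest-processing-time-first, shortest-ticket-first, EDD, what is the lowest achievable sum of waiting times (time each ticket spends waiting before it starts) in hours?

29

LPT (decreasing processing time): T4 T1 T2 T3.
T4: waits 0, runs 0→11
T1: waits 11, runs 11→18
T2: waits 18, runs 18→23
T3: waits 23, runs 23→27
Sum = 0+11+18+23 = 52.
SPT (increasing processing time): T3 T2 T1 T4.
T3: waits 0, runs 0→4
T2: waits 4, runs 4→9
T1: waits 9, runs 9→16
T4: waits 16, runs 16→27
Sum = 0+4+9+16 = 29.
EDD (increasing due date): T2 T4 T1 T3.
T2: waits 0, runs 0→5
T4: waits 5, runs 5→16
T1: waits 16, runs 16→23
T3: waits 23, runs 23→27
Sum = 0+5+16+23 = 44.
LPT 52, SPT 29, EDD 44 → minimum 29.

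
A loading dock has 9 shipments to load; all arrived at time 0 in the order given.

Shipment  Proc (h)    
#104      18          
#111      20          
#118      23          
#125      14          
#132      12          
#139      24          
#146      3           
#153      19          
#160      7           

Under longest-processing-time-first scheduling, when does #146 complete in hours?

LPT (decreasing processing time): #139 #118 #111 #153 #104 #125 #132 #160 #146.
#139: 0→24
#118: 24→47
#111: 47→67
#153: 67→86
#104: 86→104
#125: 104→118
#132: 118→130
#160: 130→137
#146: 137→140

140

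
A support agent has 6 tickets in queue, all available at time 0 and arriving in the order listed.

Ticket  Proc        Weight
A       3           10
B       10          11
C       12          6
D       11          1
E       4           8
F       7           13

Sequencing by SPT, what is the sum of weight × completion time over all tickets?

849

SPT (increasing processing time): A E F B D C.
A: finishes 3, weight 10, w·C = 30
E: finishes 7, weight 8, w·C = 56
F: finishes 14, weight 13, w·C = 182
B: finishes 24, weight 11, w·C = 264
D: finishes 35, weight 1, w·C = 35
C: finishes 47, weight 6, w·C = 282
Sum = 30+56+182+264+35+282 = 849.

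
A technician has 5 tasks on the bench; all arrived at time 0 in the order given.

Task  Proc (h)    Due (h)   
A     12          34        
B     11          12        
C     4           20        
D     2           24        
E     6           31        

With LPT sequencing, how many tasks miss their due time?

LPT (decreasing processing time): A B E C D.
A: 0→12, due 34, tardiness 0
B: 12→23, due 12, tardiness 11
E: 23→29, due 31, tardiness 0
C: 29→33, due 20, tardiness 13
D: 33→35, due 24, tardiness 11
Late tasks: 3.

3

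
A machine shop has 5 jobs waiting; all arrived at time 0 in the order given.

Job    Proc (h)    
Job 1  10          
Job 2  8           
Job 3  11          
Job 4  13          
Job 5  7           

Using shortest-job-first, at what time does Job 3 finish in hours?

SPT (increasing processing time): Job 5 Job 2 Job 1 Job 3 Job 4.
Job 5: 0→7
Job 2: 7→15
Job 1: 15→25
Job 3: 25→36

36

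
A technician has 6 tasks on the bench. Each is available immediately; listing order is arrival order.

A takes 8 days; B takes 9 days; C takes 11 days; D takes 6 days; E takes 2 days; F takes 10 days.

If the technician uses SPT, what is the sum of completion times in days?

SPT (increasing processing time): E D A B F C.
E: 0→2
D: 2→8
A: 8→16
B: 16→25
F: 25→35
C: 35→46
Sum = 2+8+16+25+35+46 = 132.

132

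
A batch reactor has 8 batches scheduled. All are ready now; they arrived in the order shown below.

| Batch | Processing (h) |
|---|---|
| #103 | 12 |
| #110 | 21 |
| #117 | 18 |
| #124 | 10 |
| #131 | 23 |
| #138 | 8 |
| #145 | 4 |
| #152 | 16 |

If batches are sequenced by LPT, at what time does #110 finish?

44

LPT (decreasing processing time): #131 #110 #117 #152 #103 #124 #138 #145.
#131: 0→23
#110: 23→44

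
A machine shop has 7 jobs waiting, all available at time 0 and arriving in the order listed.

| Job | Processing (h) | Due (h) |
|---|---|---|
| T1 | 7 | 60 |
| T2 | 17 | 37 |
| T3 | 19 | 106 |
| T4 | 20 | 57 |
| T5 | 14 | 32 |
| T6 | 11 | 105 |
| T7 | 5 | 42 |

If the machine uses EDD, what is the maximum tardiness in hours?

EDD (increasing due date): T5 T2 T7 T4 T1 T6 T3.
T5: 0→14, due 32, tardiness 0
T2: 14→31, due 37, tardiness 0
T7: 31→36, due 42, tardiness 0
T4: 36→56, due 57, tardiness 0
T1: 56→63, due 60, tardiness 3
T6: 63→74, due 105, tardiness 0
T3: 74→93, due 106, tardiness 0
Maximum = 3.

3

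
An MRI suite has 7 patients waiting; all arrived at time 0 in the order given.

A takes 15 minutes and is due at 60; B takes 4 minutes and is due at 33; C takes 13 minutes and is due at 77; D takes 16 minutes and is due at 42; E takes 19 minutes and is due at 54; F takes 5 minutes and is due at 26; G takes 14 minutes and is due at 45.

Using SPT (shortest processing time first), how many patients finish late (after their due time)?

SPT (increasing processing time): B F C G A D E.
B: 0→4, due 33, tardiness 0
F: 4→9, due 26, tardiness 0
C: 9→22, due 77, tardiness 0
G: 22→36, due 45, tardiness 0
A: 36→51, due 60, tardiness 0
D: 51→67, due 42, tardiness 25
E: 67→86, due 54, tardiness 32
Late patients: 2.

2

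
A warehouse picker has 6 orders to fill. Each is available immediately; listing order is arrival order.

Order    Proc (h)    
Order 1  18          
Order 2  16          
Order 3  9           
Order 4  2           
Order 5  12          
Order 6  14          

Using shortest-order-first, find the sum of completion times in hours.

SPT (increasing processing time): Order 4 Order 3 Order 5 Order 6 Order 2 Order 1.
Order 4: 0→2
Order 3: 2→11
Order 5: 11→23
Order 6: 23→37
Order 2: 37→53
Order 1: 53→71
Sum = 2+11+23+37+53+71 = 197.

197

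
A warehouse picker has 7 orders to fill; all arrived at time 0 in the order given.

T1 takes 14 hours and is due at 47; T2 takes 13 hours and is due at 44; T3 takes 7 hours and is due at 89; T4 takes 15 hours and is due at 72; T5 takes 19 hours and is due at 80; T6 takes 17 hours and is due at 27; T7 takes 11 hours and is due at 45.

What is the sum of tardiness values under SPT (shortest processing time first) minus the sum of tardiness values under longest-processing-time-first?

-46

SPT (increasing processing time): T3 T7 T2 T1 T4 T6 T5.
T3: 0→7, due 89, tardiness 0
T7: 7→18, due 45, tardiness 0
T2: 18→31, due 44, tardiness 0
T1: 31→45, due 47, tardiness 0
T4: 45→60, due 72, tardiness 0
T6: 60→77, due 27, tardiness 50
T5: 77→96, due 80, tardiness 16
Sum = 0+0+0+0+0+50+16 = 66.
LPT (decreasing processing time): T5 T6 T4 T1 T2 T7 T3.
T5: 0→19, due 80, tardiness 0
T6: 19→36, due 27, tardiness 9
T4: 36→51, due 72, tardiness 0
T1: 51→65, due 47, tardiness 18
T2: 65→78, due 44, tardiness 34
T7: 78→89, due 45, tardiness 44
T3: 89→96, due 89, tardiness 7
Sum = 0+9+0+18+34+44+7 = 112.
Difference = 66 − 112 = -46.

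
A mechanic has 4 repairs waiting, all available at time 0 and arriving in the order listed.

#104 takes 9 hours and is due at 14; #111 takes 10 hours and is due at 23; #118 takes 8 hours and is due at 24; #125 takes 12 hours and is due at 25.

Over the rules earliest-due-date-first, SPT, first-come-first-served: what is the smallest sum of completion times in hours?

91

EDD (increasing due date): #104 #111 #118 #125.
#104: 0→9
#111: 9→19
#118: 19→27
#125: 27→39
Sum = 9+19+27+39 = 94.
SPT (increasing processing time): #118 #104 #111 #125.
#118: 0→8
#104: 8→17
#111: 17→27
#125: 27→39
Sum = 8+17+27+39 = 91.
FIFO (arrival order): #104 #111 #118 #125.
#104: 0→9
#111: 9→19
#118: 19→27
#125: 27→39
Sum = 9+19+27+39 = 94.
EDD 94, SPT 91, FIFO 94 → minimum 91.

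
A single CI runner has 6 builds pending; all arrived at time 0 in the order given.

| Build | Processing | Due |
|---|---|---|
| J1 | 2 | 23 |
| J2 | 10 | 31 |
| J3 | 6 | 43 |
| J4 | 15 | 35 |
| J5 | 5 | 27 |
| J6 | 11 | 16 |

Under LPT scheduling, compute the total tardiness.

61

LPT (decreasing processing time): J4 J6 J2 J3 J5 J1.
J4: 0→15, due 35, tardiness 0
J6: 15→26, due 16, tardiness 10
J2: 26→36, due 31, tardiness 5
J3: 36→42, due 43, tardiness 0
J5: 42→47, due 27, tardiness 20
J1: 47→49, due 23, tardiness 26
Sum = 0+10+5+0+20+26 = 61.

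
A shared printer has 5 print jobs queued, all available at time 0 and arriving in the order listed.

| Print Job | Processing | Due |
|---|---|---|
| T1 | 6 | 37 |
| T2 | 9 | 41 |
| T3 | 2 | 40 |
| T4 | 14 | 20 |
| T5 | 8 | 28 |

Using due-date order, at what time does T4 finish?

14

EDD (increasing due date): T4 T5 T1 T3 T2.
T4: 0→14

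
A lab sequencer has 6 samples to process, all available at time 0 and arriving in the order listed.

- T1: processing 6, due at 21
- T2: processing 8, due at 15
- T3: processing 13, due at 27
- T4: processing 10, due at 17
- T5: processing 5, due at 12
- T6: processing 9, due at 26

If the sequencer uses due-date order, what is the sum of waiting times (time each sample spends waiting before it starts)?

108

EDD (increasing due date): T5 T2 T4 T1 T6 T3.
T5: waits 0, runs 0→5
T2: waits 5, runs 5→13
T4: waits 13, runs 13→23
T1: waits 23, runs 23→29
T6: waits 29, runs 29→38
T3: waits 38, runs 38→51
Sum = 0+5+13+23+29+38 = 108.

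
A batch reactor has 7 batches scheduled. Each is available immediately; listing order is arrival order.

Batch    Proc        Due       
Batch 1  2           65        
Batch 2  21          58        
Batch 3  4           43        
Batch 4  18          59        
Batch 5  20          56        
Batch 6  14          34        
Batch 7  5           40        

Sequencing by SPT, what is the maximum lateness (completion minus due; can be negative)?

26

SPT (increasing processing time): Batch 1 Batch 3 Batch 7 Batch 6 Batch 4 Batch 5 Batch 2.
Batch 1: 0→2, due 65, lateness -63
Batch 3: 2→6, due 43, lateness -37
Batch 7: 6→11, due 40, lateness -29
Batch 6: 11→25, due 34, lateness -9
Batch 4: 25→43, due 59, lateness -16
Batch 5: 43→63, due 56, lateness 7
Batch 2: 63→84, due 58, lateness 26
Maximum = 26.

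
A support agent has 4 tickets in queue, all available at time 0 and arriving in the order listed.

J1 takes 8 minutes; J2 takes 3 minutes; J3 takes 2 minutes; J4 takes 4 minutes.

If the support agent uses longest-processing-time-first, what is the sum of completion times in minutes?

LPT (decreasing processing time): J1 J4 J2 J3.
J1: 0→8
J4: 8→12
J2: 12→15
J3: 15→17
Sum = 8+12+15+17 = 52.

52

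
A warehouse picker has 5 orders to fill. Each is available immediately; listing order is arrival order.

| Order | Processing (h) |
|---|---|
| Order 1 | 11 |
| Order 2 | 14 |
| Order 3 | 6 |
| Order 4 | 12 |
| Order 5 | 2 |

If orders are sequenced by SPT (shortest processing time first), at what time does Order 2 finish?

SPT (increasing processing time): Order 5 Order 3 Order 1 Order 4 Order 2.
Order 5: 0→2
Order 3: 2→8
Order 1: 8→19
Order 4: 19→31
Order 2: 31→45

45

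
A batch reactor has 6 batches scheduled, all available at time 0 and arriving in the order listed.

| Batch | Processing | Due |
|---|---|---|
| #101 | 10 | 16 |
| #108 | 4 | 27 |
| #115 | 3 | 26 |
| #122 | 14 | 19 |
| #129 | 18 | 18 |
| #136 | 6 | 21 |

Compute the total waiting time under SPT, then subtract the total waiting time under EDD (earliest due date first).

-96

SPT (increasing processing time): #115 #108 #136 #101 #122 #129.
#115: waits 0, runs 0→3
#108: waits 3, runs 3→7
#136: waits 7, runs 7→13
#101: waits 13, runs 13→23
#122: waits 23, runs 23→37
#129: waits 37, runs 37→55
Sum = 0+3+7+13+23+37 = 83.
EDD (increasing due date): #101 #129 #122 #136 #115 #108.
#101: waits 0, runs 0→10
#129: waits 10, runs 10→28
#122: waits 28, runs 28→42
#136: waits 42, runs 42→48
#115: waits 48, runs 48→51
#108: waits 51, runs 51→55
Sum = 0+10+28+42+48+51 = 179.
Difference = 83 − 179 = -96.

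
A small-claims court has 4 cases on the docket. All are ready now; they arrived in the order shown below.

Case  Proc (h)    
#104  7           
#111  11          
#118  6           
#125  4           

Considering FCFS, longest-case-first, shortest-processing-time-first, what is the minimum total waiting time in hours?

FIFO (arrival order): #104 #111 #118 #125.
#104: waits 0, runs 0→7
#111: waits 7, runs 7→18
#118: waits 18, runs 18→24
#125: waits 24, runs 24→28
Sum = 0+7+18+24 = 49.
LPT (decreasing processing time): #111 #104 #118 #125.
#111: waits 0, runs 0→11
#104: waits 11, runs 11→18
#118: waits 18, runs 18→24
#125: waits 24, runs 24→28
Sum = 0+11+18+24 = 53.
SPT (increasing processing time): #125 #118 #104 #111.
#125: waits 0, runs 0→4
#118: waits 4, runs 4→10
#104: waits 10, runs 10→17
#111: waits 17, runs 17→28
Sum = 0+4+10+17 = 31.
FIFO 49, LPT 53, SPT 31 → minimum 31.

31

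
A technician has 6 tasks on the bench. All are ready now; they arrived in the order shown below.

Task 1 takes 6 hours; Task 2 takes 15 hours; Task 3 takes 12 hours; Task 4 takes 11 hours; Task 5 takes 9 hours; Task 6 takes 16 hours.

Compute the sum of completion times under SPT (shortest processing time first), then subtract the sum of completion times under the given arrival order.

-19

SPT (increasing processing time): Task 1 Task 5 Task 4 Task 3 Task 2 Task 6.
Task 1: 0→6
Task 5: 6→15
Task 4: 15→26
Task 3: 26→38
Task 2: 38→53
Task 6: 53→69
Sum = 6+15+26+38+53+69 = 207.
FIFO (arrival order): Task 1 Task 2 Task 3 Task 4 Task 5 Task 6.
Task 1: 0→6
Task 2: 6→21
Task 3: 21→33
Task 4: 33→44
Task 5: 44→53
Task 6: 53→69
Sum = 6+21+33+44+53+69 = 226.
Difference = 207 − 226 = -19.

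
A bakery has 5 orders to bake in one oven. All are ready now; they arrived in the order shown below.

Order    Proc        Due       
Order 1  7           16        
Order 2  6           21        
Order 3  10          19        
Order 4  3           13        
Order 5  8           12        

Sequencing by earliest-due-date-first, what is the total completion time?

EDD (increasing due date): Order 5 Order 4 Order 1 Order 3 Order 2.
Order 5: 0→8
Order 4: 8→11
Order 1: 11→18
Order 3: 18→28
Order 2: 28→34
Sum = 8+11+18+28+34 = 99.

99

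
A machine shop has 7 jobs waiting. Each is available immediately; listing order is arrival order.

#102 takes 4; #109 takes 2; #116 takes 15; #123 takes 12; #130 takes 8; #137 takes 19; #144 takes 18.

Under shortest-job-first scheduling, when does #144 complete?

SPT (increasing processing time): #109 #102 #130 #123 #116 #144 #137.
#109: 0→2
#102: 2→6
#130: 6→14
#123: 14→26
#116: 26→41
#144: 41→59

59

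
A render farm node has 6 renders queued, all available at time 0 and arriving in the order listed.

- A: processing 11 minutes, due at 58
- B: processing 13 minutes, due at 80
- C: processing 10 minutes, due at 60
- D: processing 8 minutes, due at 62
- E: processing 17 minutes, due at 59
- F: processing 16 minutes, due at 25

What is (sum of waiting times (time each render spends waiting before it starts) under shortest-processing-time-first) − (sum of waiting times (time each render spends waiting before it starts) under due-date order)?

-48

SPT (increasing processing time): D C A B F E.
D: waits 0, runs 0→8
C: waits 8, runs 8→18
A: waits 18, runs 18→29
B: waits 29, runs 29→42
F: waits 42, runs 42→58
E: waits 58, runs 58→75
Sum = 0+8+18+29+42+58 = 155.
EDD (increasing due date): F A E C D B.
F: waits 0, runs 0→16
A: waits 16, runs 16→27
E: waits 27, runs 27→44
C: waits 44, runs 44→54
D: waits 54, runs 54→62
B: waits 62, runs 62→75
Sum = 0+16+27+44+54+62 = 203.
Difference = 155 − 203 = -48.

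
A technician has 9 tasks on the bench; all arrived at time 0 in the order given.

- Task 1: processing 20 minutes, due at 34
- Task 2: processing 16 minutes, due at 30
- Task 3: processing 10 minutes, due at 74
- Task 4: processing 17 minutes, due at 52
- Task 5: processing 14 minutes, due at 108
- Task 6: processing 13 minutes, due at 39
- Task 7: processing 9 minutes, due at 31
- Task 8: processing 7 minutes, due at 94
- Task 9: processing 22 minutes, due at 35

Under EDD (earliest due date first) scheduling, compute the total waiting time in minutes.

551

EDD (increasing due date): Task 2 Task 7 Task 1 Task 9 Task 6 Task 4 Task 3 Task 8 Task 5.
Task 2: waits 0, runs 0→16
Task 7: waits 16, runs 16→25
Task 1: waits 25, runs 25→45
Task 9: waits 45, runs 45→67
Task 6: waits 67, runs 67→80
Task 4: waits 80, runs 80→97
Task 3: waits 97, runs 97→107
Task 8: waits 107, runs 107→114
Task 5: waits 114, runs 114→128
Sum = 0+16+25+45+67+80+97+107+114 = 551.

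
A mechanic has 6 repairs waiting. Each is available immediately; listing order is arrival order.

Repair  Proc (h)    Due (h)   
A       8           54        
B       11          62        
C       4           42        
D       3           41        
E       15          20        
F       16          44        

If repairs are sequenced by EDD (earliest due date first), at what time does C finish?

EDD (increasing due date): E D C F A B.
E: 0→15
D: 15→18
C: 18→22

22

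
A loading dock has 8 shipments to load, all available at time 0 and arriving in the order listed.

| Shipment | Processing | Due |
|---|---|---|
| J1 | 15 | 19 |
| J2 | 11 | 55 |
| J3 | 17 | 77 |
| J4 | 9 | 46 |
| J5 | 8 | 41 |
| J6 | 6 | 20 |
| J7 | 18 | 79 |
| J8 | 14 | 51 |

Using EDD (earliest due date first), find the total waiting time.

EDD (increasing due date): J1 J6 J5 J4 J8 J2 J3 J7.
J1: waits 0, runs 0→15
J6: waits 15, runs 15→21
J5: waits 21, runs 21→29
J4: waits 29, runs 29→38
J8: waits 38, runs 38→52
J2: waits 52, runs 52→63
J3: waits 63, runs 63→80
J7: waits 80, runs 80→98
Sum = 0+15+21+29+38+52+63+80 = 298.

298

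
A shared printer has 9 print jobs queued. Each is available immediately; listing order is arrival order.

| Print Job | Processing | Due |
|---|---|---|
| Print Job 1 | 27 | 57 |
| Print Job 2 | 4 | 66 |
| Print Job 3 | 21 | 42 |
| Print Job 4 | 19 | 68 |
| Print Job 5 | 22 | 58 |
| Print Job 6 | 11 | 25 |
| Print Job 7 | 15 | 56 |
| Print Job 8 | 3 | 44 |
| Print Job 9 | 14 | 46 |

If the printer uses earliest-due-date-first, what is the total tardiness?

EDD (increasing due date): Print Job 6 Print Job 3 Print Job 8 Print Job 9 Print Job 7 Print Job 1 Print Job 5 Print Job 2 Print Job 4.
Print Job 6: 0→11, due 25, tardiness 0
Print Job 3: 11→32, due 42, tardiness 0
Print Job 8: 32→35, due 44, tardiness 0
Print Job 9: 35→49, due 46, tardiness 3
Print Job 7: 49→64, due 56, tardiness 8
Print Job 1: 64→91, due 57, tardiness 34
Print Job 5: 91→113, due 58, tardiness 55
Print Job 2: 113→117, due 66, tardiness 51
Print Job 4: 117→136, due 68, tardiness 68
Sum = 0+0+0+3+8+34+55+51+68 = 219.

219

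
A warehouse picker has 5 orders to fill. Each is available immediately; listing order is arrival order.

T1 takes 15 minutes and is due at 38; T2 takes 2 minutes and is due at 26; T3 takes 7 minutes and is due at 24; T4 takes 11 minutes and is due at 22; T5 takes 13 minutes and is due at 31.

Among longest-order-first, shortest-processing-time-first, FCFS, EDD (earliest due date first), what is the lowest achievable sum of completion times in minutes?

112

LPT (decreasing processing time): T1 T5 T4 T3 T2.
T1: 0→15
T5: 15→28
T4: 28→39
T3: 39→46
T2: 46→48
Sum = 15+28+39+46+48 = 176.
SPT (increasing processing time): T2 T3 T4 T5 T1.
T2: 0→2
T3: 2→9
T4: 9→20
T5: 20→33
T1: 33→48
Sum = 2+9+20+33+48 = 112.
FIFO (arrival order): T1 T2 T3 T4 T5.
T1: 0→15
T2: 15→17
T3: 17→24
T4: 24→35
T5: 35→48
Sum = 15+17+24+35+48 = 139.
EDD (increasing due date): T4 T3 T2 T5 T1.
T4: 0→11
T3: 11→18
T2: 18→20
T5: 20→33
T1: 33→48
Sum = 11+18+20+33+48 = 130.
LPT 176, SPT 112, FIFO 139, EDD 130 → minimum 112.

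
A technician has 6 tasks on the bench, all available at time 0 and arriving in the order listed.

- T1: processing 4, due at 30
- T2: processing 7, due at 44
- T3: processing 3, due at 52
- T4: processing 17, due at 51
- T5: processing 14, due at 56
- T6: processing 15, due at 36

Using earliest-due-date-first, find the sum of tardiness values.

4

EDD (increasing due date): T1 T6 T2 T4 T3 T5.
T1: 0→4, due 30, tardiness 0
T6: 4→19, due 36, tardiness 0
T2: 19→26, due 44, tardiness 0
T4: 26→43, due 51, tardiness 0
T3: 43→46, due 52, tardiness 0
T5: 46→60, due 56, tardiness 4
Sum = 0+0+0+0+0+4 = 4.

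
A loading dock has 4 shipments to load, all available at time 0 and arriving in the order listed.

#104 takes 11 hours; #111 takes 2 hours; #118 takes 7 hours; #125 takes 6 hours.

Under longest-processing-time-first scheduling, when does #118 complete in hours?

LPT (decreasing processing time): #104 #118 #125 #111.
#104: 0→11
#118: 11→18

18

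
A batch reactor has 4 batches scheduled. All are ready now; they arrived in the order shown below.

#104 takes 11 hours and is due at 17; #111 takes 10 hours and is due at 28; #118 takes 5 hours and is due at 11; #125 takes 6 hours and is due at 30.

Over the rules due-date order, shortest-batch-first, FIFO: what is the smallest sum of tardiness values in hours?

EDD (increasing due date): #118 #104 #111 #125.
#118: 0→5, due 11, tardiness 0
#104: 5→16, due 17, tardiness 0
#111: 16→26, due 28, tardiness 0
#125: 26→32, due 30, tardiness 2
Sum = 0+0+0+2 = 2.
SPT (increasing processing time): #118 #125 #111 #104.
#118: 0→5, due 11, tardiness 0
#125: 5→11, due 30, tardiness 0
#111: 11→21, due 28, tardiness 0
#104: 21→32, due 17, tardiness 15
Sum = 0+0+0+15 = 15.
FIFO (arrival order): #104 #111 #118 #125.
#104: 0→11, due 17, tardiness 0
#111: 11→21, due 28, tardiness 0
#118: 21→26, due 11, tardiness 15
#125: 26→32, due 30, tardiness 2
Sum = 0+0+15+2 = 17.
EDD 2, SPT 15, FIFO 17 → minimum 2.

2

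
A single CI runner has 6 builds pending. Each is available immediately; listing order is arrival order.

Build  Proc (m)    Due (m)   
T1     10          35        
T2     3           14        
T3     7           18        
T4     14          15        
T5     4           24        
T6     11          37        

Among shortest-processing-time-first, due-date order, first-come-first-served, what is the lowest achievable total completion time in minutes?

132

SPT (increasing processing time): T2 T5 T3 T1 T6 T4.
T2: 0→3
T5: 3→7
T3: 7→14
T1: 14→24
T6: 24→35
T4: 35→49
Sum = 3+7+14+24+35+49 = 132.
EDD (increasing due date): T2 T4 T3 T5 T1 T6.
T2: 0→3
T4: 3→17
T3: 17→24
T5: 24→28
T1: 28→38
T6: 38→49
Sum = 3+17+24+28+38+49 = 159.
FIFO (arrival order): T1 T2 T3 T4 T5 T6.
T1: 0→10
T2: 10→13
T3: 13→20
T4: 20→34
T5: 34→38
T6: 38→49
Sum = 10+13+20+34+38+49 = 164.
SPT 132, EDD 159, FIFO 164 → minimum 132.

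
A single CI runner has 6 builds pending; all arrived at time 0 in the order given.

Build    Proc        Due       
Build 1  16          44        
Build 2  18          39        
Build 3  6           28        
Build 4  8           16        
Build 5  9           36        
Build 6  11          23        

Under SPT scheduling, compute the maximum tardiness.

29

SPT (increasing processing time): Build 3 Build 4 Build 5 Build 6 Build 1 Build 2.
Build 3: 0→6, due 28, tardiness 0
Build 4: 6→14, due 16, tardiness 0
Build 5: 14→23, due 36, tardiness 0
Build 6: 23→34, due 23, tardiness 11
Build 1: 34→50, due 44, tardiness 6
Build 2: 50→68, due 39, tardiness 29
Maximum = 29.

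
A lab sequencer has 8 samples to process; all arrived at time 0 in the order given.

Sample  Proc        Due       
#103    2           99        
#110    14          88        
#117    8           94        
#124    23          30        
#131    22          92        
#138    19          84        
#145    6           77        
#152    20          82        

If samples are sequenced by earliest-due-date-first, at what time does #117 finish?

112

EDD (increasing due date): #124 #145 #152 #138 #110 #131 #117 #103.
#124: 0→23
#145: 23→29
#152: 29→49
#138: 49→68
#110: 68→82
#131: 82→104
#117: 104→112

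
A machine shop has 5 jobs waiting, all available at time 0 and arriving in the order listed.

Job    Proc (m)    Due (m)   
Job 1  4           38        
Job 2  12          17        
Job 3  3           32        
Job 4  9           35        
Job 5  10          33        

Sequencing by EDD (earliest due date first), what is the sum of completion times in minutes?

124

EDD (increasing due date): Job 2 Job 3 Job 5 Job 4 Job 1.
Job 2: 0→12
Job 3: 12→15
Job 5: 15→25
Job 4: 25→34
Job 1: 34→38
Sum = 12+15+25+34+38 = 124.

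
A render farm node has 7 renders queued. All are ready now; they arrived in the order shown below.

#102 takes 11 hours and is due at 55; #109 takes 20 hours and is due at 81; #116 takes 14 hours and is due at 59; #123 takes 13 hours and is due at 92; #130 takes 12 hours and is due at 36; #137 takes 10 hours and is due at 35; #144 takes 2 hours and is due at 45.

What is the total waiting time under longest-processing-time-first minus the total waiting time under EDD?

101

LPT (decreasing processing time): #109 #116 #123 #130 #102 #137 #144.
#109: waits 0, runs 0→20
#116: waits 20, runs 20→34
#123: waits 34, runs 34→47
#130: waits 47, runs 47→59
#102: waits 59, runs 59→70
#137: waits 70, runs 70→80
#144: waits 80, runs 80→82
Sum = 0+20+34+47+59+70+80 = 310.
EDD (increasing due date): #137 #130 #144 #102 #116 #109 #123.
#137: waits 0, runs 0→10
#130: waits 10, runs 10→22
#144: waits 22, runs 22→24
#102: waits 24, runs 24→35
#116: waits 35, runs 35→49
#109: waits 49, runs 49→69
#123: waits 69, runs 69→82
Sum = 0+10+22+24+35+49+69 = 209.
Difference = 310 − 209 = 101.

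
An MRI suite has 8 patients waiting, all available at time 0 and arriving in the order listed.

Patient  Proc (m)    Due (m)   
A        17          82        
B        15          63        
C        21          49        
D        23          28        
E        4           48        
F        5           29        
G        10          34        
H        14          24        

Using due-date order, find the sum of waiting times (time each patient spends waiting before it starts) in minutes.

EDD (increasing due date): H D F G E C B A.
H: waits 0, runs 0→14
D: waits 14, runs 14→37
F: waits 37, runs 37→42
G: waits 42, runs 42→52
E: waits 52, runs 52→56
C: waits 56, runs 56→77
B: waits 77, runs 77→92
A: waits 92, runs 92→109
Sum = 0+14+37+42+52+56+77+92 = 370.

370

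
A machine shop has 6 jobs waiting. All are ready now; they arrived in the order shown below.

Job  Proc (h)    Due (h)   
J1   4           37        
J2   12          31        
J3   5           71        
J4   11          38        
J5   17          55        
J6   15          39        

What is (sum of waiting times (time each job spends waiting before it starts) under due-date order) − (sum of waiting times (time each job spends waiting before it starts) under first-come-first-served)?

EDD (increasing due date): J2 J1 J4 J6 J5 J3.
J2: waits 0, runs 0→12
J1: waits 12, runs 12→16
J4: waits 16, runs 16→27
J6: waits 27, runs 27→42
J5: waits 42, runs 42→59
J3: waits 59, runs 59→64
Sum = 0+12+16+27+42+59 = 156.
FIFO (arrival order): J1 J2 J3 J4 J5 J6.
J1: waits 0, runs 0→4
J2: waits 4, runs 4→16
J3: waits 16, runs 16→21
J4: waits 21, runs 21→32
J5: waits 32, runs 32→49
J6: waits 49, runs 49→64
Sum = 0+4+16+21+32+49 = 122.
Difference = 156 − 122 = 34.

34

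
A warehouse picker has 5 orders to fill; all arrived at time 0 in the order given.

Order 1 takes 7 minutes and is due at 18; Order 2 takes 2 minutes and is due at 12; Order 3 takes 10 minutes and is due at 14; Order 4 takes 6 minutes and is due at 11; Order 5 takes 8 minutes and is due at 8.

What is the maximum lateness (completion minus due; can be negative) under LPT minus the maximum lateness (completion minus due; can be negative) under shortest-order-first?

2

LPT (decreasing processing time): Order 3 Order 5 Order 1 Order 4 Order 2.
Order 3: 0→10, due 14, lateness -4
Order 5: 10→18, due 8, lateness 10
Order 1: 18→25, due 18, lateness 7
Order 4: 25→31, due 11, lateness 20
Order 2: 31→33, due 12, lateness 21
Maximum = 21.
SPT (increasing processing time): Order 2 Order 4 Order 1 Order 5 Order 3.
Order 2: 0→2, due 12, lateness -10
Order 4: 2→8, due 11, lateness -3
Order 1: 8→15, due 18, lateness -3
Order 5: 15→23, due 8, lateness 15
Order 3: 23→33, due 14, lateness 19
Maximum = 19.
Difference = 21 − 19 = 2.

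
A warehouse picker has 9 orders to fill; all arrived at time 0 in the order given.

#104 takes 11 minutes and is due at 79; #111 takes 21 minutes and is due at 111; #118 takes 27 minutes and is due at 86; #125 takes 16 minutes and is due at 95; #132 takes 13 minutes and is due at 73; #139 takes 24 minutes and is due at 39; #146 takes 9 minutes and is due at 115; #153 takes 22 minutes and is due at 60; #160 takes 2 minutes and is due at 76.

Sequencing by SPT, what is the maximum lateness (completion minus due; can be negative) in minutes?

79

SPT (increasing processing time): #160 #146 #104 #132 #125 #111 #153 #139 #118.
#160: 0→2, due 76, lateness -74
#146: 2→11, due 115, lateness -104
#104: 11→22, due 79, lateness -57
#132: 22→35, due 73, lateness -38
#125: 35→51, due 95, lateness -44
#111: 51→72, due 111, lateness -39
#153: 72→94, due 60, lateness 34
#139: 94→118, due 39, lateness 79
#118: 118→145, due 86, lateness 59
Maximum = 79.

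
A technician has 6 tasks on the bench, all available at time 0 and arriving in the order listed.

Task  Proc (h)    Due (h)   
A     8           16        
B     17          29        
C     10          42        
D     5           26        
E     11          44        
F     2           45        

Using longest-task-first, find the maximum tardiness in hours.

LPT (decreasing processing time): B E C A D F.
B: 0→17, due 29, tardiness 0
E: 17→28, due 44, tardiness 0
C: 28→38, due 42, tardiness 0
A: 38→46, due 16, tardiness 30
D: 46→51, due 26, tardiness 25
F: 51→53, due 45, tardiness 8
Maximum = 30.

30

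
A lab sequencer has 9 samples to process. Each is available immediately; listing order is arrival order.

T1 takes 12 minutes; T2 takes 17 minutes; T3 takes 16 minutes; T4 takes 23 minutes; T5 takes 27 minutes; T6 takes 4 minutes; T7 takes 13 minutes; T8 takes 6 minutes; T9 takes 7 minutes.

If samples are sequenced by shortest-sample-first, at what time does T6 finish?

SPT (increasing processing time): T6 T8 T9 T1 T7 T3 T2 T4 T5.
T6: 0→4

4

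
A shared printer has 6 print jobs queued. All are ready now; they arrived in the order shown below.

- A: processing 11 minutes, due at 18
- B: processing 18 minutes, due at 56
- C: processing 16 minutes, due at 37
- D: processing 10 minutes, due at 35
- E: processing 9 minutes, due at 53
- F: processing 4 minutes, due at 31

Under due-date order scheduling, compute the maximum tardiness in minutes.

EDD (increasing due date): A F D C E B.
A: 0→11, due 18, tardiness 0
F: 11→15, due 31, tardiness 0
D: 15→25, due 35, tardiness 0
C: 25→41, due 37, tardiness 4
E: 41→50, due 53, tardiness 0
B: 50→68, due 56, tardiness 12
Maximum = 12.

12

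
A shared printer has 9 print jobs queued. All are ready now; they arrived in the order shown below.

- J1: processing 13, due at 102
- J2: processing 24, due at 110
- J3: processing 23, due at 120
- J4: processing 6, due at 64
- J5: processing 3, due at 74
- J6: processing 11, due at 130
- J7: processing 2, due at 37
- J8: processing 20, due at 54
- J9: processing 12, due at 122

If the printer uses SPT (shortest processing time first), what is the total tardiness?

SPT (increasing processing time): J7 J5 J4 J6 J9 J1 J8 J3 J2.
J7: 0→2, due 37, tardiness 0
J5: 2→5, due 74, tardiness 0
J4: 5→11, due 64, tardiness 0
J6: 11→22, due 130, tardiness 0
J9: 22→34, due 122, tardiness 0
J1: 34→47, due 102, tardiness 0
J8: 47→67, due 54, tardiness 13
J3: 67→90, due 120, tardiness 0
J2: 90→114, due 110, tardiness 4
Sum = 0+0+0+0+0+0+13+0+4 = 17.

17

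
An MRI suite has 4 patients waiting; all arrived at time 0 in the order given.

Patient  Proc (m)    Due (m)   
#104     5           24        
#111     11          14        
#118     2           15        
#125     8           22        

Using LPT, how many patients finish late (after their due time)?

LPT (decreasing processing time): #111 #125 #104 #118.
#111: 0→11, due 14, tardiness 0
#125: 11→19, due 22, tardiness 0
#104: 19→24, due 24, tardiness 0
#118: 24→26, due 15, tardiness 11
Late patients: 1.

1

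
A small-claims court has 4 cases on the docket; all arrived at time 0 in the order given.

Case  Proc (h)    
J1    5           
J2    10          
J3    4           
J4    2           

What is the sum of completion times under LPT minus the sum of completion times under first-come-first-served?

5

LPT (decreasing processing time): J2 J1 J3 J4.
J2: 0→10
J1: 10→15
J3: 15→19
J4: 19→21
Sum = 10+15+19+21 = 65.
FIFO (arrival order): J1 J2 J3 J4.
J1: 0→5
J2: 5→15
J3: 15→19
J4: 19→21
Sum = 5+15+19+21 = 60.
Difference = 65 − 60 = 5.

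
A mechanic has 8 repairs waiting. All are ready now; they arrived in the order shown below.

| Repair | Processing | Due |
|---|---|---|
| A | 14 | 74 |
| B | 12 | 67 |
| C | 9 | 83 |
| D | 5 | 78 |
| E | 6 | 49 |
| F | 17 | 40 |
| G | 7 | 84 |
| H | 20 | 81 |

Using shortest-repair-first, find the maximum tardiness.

SPT (increasing processing time): D E G C B A F H.
D: 0→5, due 78, tardiness 0
E: 5→11, due 49, tardiness 0
G: 11→18, due 84, tardiness 0
C: 18→27, due 83, tardiness 0
B: 27→39, due 67, tardiness 0
A: 39→53, due 74, tardiness 0
F: 53→70, due 40, tardiness 30
H: 70→90, due 81, tardiness 9
Maximum = 30.

30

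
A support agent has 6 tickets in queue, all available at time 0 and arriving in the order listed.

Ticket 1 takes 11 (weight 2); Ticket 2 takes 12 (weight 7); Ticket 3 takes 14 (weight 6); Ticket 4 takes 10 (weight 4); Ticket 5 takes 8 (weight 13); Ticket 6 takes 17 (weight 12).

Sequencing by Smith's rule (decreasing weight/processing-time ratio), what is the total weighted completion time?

1357

WSPT (decreasing weight/processing-time ratio): Ticket 5 Ticket 6 Ticket 2 Ticket 3 Ticket 4 Ticket 1.
Ticket 5: finishes 8, weight 13, w·C = 104
Ticket 6: finishes 25, weight 12, w·C = 300
Ticket 2: finishes 37, weight 7, w·C = 259
Ticket 3: finishes 51, weight 6, w·C = 306
Ticket 4: finishes 61, weight 4, w·C = 244
Ticket 1: finishes 72, weight 2, w·C = 144
Sum = 104+300+259+306+244+144 = 1357.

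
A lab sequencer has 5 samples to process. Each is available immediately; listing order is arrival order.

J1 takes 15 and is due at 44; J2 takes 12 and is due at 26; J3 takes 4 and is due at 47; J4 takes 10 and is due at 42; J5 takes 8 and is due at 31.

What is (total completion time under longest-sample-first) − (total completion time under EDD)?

17

LPT (decreasing processing time): J1 J2 J4 J5 J3.
J1: 0→15
J2: 15→27
J4: 27→37
J5: 37→45
J3: 45→49
Sum = 15+27+37+45+49 = 173.
EDD (increasing due date): J2 J5 J4 J1 J3.
J2: 0→12
J5: 12→20
J4: 20→30
J1: 30→45
J3: 45→49
Sum = 12+20+30+45+49 = 156.
Difference = 173 − 156 = 17.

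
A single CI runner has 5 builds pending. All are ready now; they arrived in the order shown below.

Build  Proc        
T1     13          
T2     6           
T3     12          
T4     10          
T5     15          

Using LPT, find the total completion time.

LPT (decreasing processing time): T5 T1 T3 T4 T2.
T5: 0→15
T1: 15→28
T3: 28→40
T4: 40→50
T2: 50→56
Sum = 15+28+40+50+56 = 189.

189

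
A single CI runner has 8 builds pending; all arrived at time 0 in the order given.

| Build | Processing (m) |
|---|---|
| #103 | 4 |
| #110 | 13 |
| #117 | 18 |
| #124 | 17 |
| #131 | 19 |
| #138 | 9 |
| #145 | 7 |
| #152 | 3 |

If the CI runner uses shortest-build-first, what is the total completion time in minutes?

SPT (increasing processing time): #152 #103 #145 #138 #110 #124 #117 #131.
#152: 0→3
#103: 3→7
#145: 7→14
#138: 14→23
#110: 23→36
#124: 36→53
#117: 53→71
#131: 71→90
Sum = 3+7+14+23+36+53+71+90 = 297.

297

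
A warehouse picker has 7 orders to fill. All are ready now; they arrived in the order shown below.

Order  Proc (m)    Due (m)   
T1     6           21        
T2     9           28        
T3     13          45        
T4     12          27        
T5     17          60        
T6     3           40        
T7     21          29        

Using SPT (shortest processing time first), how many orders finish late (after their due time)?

SPT (increasing processing time): T6 T1 T2 T4 T3 T5 T7.
T6: 0→3, due 40, tardiness 0
T1: 3→9, due 21, tardiness 0
T2: 9→18, due 28, tardiness 0
T4: 18→30, due 27, tardiness 3
T3: 30→43, due 45, tardiness 0
T5: 43→60, due 60, tardiness 0
T7: 60→81, due 29, tardiness 52
Late orders: 2.

2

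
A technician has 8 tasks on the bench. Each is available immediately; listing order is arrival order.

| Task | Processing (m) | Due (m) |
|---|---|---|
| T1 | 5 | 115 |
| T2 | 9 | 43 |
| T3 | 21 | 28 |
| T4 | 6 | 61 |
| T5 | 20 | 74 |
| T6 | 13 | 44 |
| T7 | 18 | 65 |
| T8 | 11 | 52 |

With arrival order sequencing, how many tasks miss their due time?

FIFO (arrival order): T1 T2 T3 T4 T5 T6 T7 T8.
T1: 0→5, due 115, tardiness 0
T2: 5→14, due 43, tardiness 0
T3: 14→35, due 28, tardiness 7
T4: 35→41, due 61, tardiness 0
T5: 41→61, due 74, tardiness 0
T6: 61→74, due 44, tardiness 30
T7: 74→92, due 65, tardiness 27
T8: 92→103, due 52, tardiness 51
Late tasks: 4.

4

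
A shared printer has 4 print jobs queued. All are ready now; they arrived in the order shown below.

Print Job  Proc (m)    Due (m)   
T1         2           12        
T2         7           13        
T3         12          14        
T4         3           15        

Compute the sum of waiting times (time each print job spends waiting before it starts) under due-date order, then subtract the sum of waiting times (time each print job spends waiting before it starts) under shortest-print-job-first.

13

EDD (increasing due date): T1 T2 T3 T4.
T1: waits 0, runs 0→2
T2: waits 2, runs 2→9
T3: waits 9, runs 9→21
T4: waits 21, runs 21→24
Sum = 0+2+9+21 = 32.
SPT (increasing processing time): T1 T4 T2 T3.
T1: waits 0, runs 0→2
T4: waits 2, runs 2→5
T2: waits 5, runs 5→12
T3: waits 12, runs 12→24
Sum = 0+2+5+12 = 19.
Difference = 32 − 19 = 13.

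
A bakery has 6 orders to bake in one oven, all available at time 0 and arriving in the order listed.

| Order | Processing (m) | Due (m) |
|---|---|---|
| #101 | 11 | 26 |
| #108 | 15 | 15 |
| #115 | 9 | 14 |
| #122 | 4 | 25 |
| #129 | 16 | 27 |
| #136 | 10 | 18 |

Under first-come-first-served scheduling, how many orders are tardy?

5

FIFO (arrival order): #101 #108 #115 #122 #129 #136.
#101: 0→11, due 26, tardiness 0
#108: 11→26, due 15, tardiness 11
#115: 26→35, due 14, tardiness 21
#122: 35→39, due 25, tardiness 14
#129: 39→55, due 27, tardiness 28
#136: 55→65, due 18, tardiness 47
Late orders: 5.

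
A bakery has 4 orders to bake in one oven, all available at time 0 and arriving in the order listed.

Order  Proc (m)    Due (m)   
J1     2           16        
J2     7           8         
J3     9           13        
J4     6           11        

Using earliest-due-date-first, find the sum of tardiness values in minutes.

EDD (increasing due date): J2 J4 J3 J1.
J2: 0→7, due 8, tardiness 0
J4: 7→13, due 11, tardiness 2
J3: 13→22, due 13, tardiness 9
J1: 22→24, due 16, tardiness 8
Sum = 0+2+9+8 = 19.

19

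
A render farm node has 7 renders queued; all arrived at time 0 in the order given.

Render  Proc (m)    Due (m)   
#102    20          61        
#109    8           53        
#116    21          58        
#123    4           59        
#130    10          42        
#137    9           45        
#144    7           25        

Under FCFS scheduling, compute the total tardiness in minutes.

102

FIFO (arrival order): #102 #109 #116 #123 #130 #137 #144.
#102: 0→20, due 61, tardiness 0
#109: 20→28, due 53, tardiness 0
#116: 28→49, due 58, tardiness 0
#123: 49→53, due 59, tardiness 0
#130: 53→63, due 42, tardiness 21
#137: 63→72, due 45, tardiness 27
#144: 72→79, due 25, tardiness 54
Sum = 0+0+0+0+21+27+54 = 102.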